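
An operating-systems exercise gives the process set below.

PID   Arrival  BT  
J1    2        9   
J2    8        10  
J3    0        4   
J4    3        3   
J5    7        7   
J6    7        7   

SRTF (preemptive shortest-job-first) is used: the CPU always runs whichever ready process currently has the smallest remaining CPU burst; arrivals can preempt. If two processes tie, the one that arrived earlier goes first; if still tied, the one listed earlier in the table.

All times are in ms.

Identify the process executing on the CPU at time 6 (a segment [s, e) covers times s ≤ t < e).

J4

Gantt: | J3 0-4 | J4 4-7 | J5 7-14 | J6 14-21 | J1 21-30 | J2 30-40 |
Completion: J1=30  J2=40  J3=4  J4=7  J5=14  J6=21
Turnaround (C−A): J1=28  J2=32  J3=4  J4=4  J5=7  J6=14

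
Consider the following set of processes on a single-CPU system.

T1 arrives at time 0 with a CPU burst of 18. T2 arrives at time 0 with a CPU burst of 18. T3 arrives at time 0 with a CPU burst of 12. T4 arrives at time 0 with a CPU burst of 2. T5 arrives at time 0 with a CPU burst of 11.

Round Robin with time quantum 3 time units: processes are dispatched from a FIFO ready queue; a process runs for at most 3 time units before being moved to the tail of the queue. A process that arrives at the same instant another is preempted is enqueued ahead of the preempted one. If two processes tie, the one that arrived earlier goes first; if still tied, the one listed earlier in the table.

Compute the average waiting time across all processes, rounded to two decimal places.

Schedule: | T1 0-3 | T2 3-6 | T3 6-9 | T4 9-11 | T5 11-14 | T1 14-17 | T2 17-20 | T3 20-23 | T5 23-26 | T1 26-29 | T2 29-32 | T3 32-35 | T5 35-38 | T1 38-41 | T2 41-44 | T3 44-47 | T5 47-49 | T1 49-52 | T2 52-55 | T1 55-58 | T2 58-61 |
Completion: T1=58  T2=61  T3=47  T4=11  T5=49
Waiting times: T1=40, T2=43, T3=35, T4=9, T5=38
Average waiting = (40+43+35+9+38) / 5 = 165/5 = 33.00

33.00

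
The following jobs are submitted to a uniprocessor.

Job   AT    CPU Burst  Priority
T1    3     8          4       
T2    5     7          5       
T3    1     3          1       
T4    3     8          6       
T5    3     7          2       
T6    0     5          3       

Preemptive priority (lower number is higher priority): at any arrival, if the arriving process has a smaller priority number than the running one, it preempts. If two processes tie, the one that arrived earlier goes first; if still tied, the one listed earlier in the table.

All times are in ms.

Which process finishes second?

T5

Timeline: | T6 0-1 | T3 1-4 | T5 4-11 | T6 11-15 | T1 15-23 | T2 23-30 | T4 30-38 |
Completion: T1=23  T2=30  T3=4  T4=38  T5=11  T6=15
Turnaround (C−A): T1=20  T2=25  T3=3  T4=35  T5=8  T6=15
Finish order: T3 → T5 → T6 → T1 → T2 → T4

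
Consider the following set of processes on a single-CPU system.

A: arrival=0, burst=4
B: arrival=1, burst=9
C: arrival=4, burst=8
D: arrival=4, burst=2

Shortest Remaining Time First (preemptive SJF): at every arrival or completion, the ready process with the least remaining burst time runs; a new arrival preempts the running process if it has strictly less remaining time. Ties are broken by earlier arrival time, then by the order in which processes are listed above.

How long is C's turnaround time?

10

Gantt: | A 0-4 | D 4-6 | C 6-14 | B 14-23 |
Completion: A=4  B=23  C=14  D=6
Turnaround (C−A): A=4  B=22  C=10  D=2
Turnaround(C) = completion − arrival = 14 − 4 = 10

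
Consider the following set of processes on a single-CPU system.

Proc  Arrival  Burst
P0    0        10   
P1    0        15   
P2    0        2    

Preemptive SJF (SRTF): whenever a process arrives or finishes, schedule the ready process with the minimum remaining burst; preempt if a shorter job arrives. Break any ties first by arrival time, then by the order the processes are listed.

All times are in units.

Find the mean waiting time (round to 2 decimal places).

Timeline: | P2 0-2 | P0 2-12 | P1 12-27 |
Completion: P0=12  P1=27  P2=2
Turnaround (C−A): P0=12  P1=27  P2=2
Waiting times: P0=2, P1=12, P2=0
Average waiting = (2+12+0) / 3 = 14/3 = 4.67

4.67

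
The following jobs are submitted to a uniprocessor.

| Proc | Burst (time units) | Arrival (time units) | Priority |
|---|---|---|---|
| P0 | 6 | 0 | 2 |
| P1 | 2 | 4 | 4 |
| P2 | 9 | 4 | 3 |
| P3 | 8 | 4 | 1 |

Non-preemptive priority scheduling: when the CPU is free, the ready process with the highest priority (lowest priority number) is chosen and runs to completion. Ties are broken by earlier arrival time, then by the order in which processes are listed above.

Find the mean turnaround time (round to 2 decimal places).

14.00

Gantt: | P0 0-6 | P3 6-14 | P2 14-23 | P1 23-25 |
Completion: P0=6  P1=25  P2=23  P3=14
Turnaround (C−A): P0=6  P1=21  P2=19  P3=10
Turnaround times: P0=6, P1=21, P2=19, P3=10
Average turnaround = (6+21+19+10) / 4 = 56/4 = 14.00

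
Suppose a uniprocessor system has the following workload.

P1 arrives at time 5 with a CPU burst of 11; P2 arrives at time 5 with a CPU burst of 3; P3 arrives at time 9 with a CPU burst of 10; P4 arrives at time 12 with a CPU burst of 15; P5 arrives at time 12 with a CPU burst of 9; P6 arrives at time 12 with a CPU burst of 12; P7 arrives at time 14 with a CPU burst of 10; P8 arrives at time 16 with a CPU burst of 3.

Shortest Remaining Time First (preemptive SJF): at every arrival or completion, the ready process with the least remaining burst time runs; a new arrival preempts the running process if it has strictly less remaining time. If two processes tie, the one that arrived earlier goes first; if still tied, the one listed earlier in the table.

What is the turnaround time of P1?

Timeline: | idle 0-5 | P2 5-8 | P1 8-19 | P8 19-22 | P5 22-31 | P3 31-41 | P7 41-51 | P6 51-63 | P4 63-78 |
Completion: P1=19  P2=8  P3=41  P4=78  P5=31  P6=63  P7=51  P8=22
Turnaround (C−A): P1=14  P2=3  P3=32  P4=66  P5=19  P6=51  P7=37  P8=6
Turnaround(P1) = completion − arrival = 19 − 5 = 14

14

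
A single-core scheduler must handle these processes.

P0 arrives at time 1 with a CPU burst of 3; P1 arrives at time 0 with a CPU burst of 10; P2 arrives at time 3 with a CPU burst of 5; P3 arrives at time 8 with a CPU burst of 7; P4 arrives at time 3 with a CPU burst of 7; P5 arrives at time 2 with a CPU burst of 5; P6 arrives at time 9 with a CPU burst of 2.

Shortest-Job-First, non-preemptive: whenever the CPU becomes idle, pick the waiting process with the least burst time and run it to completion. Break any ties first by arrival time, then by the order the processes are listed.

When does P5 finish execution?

Timeline: | P1 0-10 | P6 10-12 | P0 12-15 | P5 15-20 | P2 20-25 | P4 25-32 | P3 32-39 |
Completion: P0=15  P1=10  P2=25  P3=39  P4=32  P5=20  P6=12

20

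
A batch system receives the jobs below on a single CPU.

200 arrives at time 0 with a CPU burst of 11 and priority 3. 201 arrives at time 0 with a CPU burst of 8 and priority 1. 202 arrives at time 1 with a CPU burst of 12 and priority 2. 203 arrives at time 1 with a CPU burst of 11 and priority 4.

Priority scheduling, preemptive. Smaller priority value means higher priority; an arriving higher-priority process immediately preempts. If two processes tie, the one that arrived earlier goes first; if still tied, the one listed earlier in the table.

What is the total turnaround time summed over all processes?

Gantt: | 201 0-8 | 202 8-20 | 200 20-31 | 203 31-42 |
Completion: 200=31  201=8  202=20  203=42
Turnaround = completion − arrival: 200=31, 201=8, 202=19, 203=41
Total turnaround = 31 + 8 + 19 + 41 = 99

99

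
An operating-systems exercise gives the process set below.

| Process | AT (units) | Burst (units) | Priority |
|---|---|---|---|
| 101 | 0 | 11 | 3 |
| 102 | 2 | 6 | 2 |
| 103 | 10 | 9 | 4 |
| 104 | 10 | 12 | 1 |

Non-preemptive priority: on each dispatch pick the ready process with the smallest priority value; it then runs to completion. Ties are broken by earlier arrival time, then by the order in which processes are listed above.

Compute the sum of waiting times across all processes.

Gantt: | 101 0-11 | 104 11-23 | 102 23-29 | 103 29-38 |
Completion: 101=11  102=29  103=38  104=23
Waiting = turnaround − burst: 101=0, 102=21, 103=19, 104=1
Total waiting = 0 + 21 + 19 + 1 = 41

41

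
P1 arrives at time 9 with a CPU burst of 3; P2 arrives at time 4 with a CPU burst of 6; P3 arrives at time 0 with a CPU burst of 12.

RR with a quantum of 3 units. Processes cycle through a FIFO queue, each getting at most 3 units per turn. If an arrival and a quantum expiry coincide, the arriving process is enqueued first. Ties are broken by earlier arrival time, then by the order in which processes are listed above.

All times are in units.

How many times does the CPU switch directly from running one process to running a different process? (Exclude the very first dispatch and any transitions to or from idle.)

5

Timeline: | P3 0-6 | P2 6-9 | P3 9-12 | P1 12-15 | P2 15-18 | P3 18-21 |
Completion: P1=15  P2=18  P3=21
Turnaround (C−A): P1=6  P2=14  P3=21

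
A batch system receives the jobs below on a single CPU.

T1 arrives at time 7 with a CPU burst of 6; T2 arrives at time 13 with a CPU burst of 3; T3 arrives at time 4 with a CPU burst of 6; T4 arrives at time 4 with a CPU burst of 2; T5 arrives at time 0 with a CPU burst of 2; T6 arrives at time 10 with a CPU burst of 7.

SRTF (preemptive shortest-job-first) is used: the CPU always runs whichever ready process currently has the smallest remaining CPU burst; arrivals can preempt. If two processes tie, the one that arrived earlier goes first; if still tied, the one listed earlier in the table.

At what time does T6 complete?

Schedule: | T5 0-2 | idle 2-4 | T4 4-6 | T3 6-12 | T1 12-13 | T2 13-16 | T1 16-21 | T6 21-28 |
Completion: T1=21  T2=16  T3=12  T4=6  T5=2  T6=28
Turnaround (C−A): T1=14  T2=3  T3=8  T4=2  T5=2  T6=18

28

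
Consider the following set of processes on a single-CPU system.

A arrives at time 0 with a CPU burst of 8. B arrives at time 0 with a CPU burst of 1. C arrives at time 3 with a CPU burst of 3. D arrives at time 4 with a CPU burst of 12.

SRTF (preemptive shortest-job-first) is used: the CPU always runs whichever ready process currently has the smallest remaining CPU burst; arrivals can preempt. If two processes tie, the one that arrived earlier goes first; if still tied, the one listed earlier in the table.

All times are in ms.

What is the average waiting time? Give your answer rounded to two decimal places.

Timeline: | B 0-1 | A 1-3 | C 3-6 | A 6-12 | D 12-24 |
Completion: A=12  B=1  C=6  D=24
Turnaround (C−A): A=12  B=1  C=3  D=20
Waiting times: A=4, B=0, C=0, D=8
Average waiting = (4+0+0+8) / 4 = 12/4 = 3.00

3.00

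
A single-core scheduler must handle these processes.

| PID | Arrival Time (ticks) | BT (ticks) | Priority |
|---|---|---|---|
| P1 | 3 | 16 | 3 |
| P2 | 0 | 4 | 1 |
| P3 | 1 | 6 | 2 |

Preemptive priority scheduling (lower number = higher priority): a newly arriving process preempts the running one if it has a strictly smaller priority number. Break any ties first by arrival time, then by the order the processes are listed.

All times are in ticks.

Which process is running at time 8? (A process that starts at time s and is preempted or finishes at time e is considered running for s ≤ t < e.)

Gantt: | P2 0-4 | P3 4-10 | P1 10-26 |
Completion: P1=26  P2=4  P3=10
Turnaround (C−A): P1=23  P2=4  P3=9

P3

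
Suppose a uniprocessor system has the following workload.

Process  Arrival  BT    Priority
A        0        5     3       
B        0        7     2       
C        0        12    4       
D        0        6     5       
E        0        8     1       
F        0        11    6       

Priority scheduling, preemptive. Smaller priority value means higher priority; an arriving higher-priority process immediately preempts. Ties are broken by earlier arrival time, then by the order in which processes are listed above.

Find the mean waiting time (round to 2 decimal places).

18.83

Timeline: | E 0-8 | B 8-15 | A 15-20 | C 20-32 | D 32-38 | F 38-49 |
Completion: A=20  B=15  C=32  D=38  E=8  F=49
Turnaround (C−A): A=20  B=15  C=32  D=38  E=8  F=49
Waiting times: A=15, B=8, C=20, D=32, E=0, F=38
Average waiting = (15+8+20+32+0+38) / 6 = 113/6 = 18.83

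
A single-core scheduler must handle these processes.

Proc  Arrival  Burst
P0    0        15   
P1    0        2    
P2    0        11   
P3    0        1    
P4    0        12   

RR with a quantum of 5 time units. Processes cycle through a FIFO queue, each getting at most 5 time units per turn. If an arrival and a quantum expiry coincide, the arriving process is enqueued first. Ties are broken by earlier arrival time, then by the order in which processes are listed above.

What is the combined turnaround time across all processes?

Gantt: | P0 0-5 | P1 5-7 | P2 7-12 | P3 12-13 | P4 13-18 | P0 18-23 | P2 23-28 | P4 28-33 | P0 33-38 | P2 38-39 | P4 39-41 |
Completion: P0=38  P1=7  P2=39  P3=13  P4=41
Turnaround (C−A): P0=38  P1=7  P2=39  P3=13  P4=41
Turnaround = completion − arrival: P0=38, P1=7, P2=39, P3=13, P4=41
Total turnaround = 38 + 7 + 39 + 13 + 41 = 138

138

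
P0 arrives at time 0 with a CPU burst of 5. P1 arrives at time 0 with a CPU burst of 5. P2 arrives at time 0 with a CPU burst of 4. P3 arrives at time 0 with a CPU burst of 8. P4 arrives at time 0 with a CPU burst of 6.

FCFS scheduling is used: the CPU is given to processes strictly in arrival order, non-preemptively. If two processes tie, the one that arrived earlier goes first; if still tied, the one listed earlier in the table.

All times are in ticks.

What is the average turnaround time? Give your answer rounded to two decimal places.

15.80

Schedule: | P0 0-5 | P1 5-10 | P2 10-14 | P3 14-22 | P4 22-28 |
Completion: P0=5  P1=10  P2=14  P3=22  P4=28
Turnaround (C−A): P0=5  P1=10  P2=14  P3=22  P4=28
Turnaround times: P0=5, P1=10, P2=14, P3=22, P4=28
Average turnaround = (5+10+14+22+28) / 5 = 79/5 = 15.80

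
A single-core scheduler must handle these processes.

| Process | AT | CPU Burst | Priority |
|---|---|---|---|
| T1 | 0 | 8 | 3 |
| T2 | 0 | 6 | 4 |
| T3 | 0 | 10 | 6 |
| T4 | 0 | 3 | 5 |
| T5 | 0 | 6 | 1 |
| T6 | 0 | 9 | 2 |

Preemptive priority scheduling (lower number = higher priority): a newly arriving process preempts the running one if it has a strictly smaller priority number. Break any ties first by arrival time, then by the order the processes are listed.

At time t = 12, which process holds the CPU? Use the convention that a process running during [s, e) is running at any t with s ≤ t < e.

Schedule: | T5 0-6 | T6 6-15 | T1 15-23 | T2 23-29 | T4 29-32 | T3 32-42 |
Completion: T1=23  T2=29  T3=42  T4=32  T5=6  T6=15

T6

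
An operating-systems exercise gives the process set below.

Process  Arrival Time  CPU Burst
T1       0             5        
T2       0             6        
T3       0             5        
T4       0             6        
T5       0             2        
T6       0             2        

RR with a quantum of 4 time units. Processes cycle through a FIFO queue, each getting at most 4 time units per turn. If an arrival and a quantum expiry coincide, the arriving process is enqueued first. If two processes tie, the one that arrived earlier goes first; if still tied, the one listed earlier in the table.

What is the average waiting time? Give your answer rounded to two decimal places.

Gantt: | T1 0-4 | T2 4-8 | T3 8-12 | T4 12-16 | T5 16-18 | T6 18-20 | T1 20-21 | T2 21-23 | T3 23-24 | T4 24-26 |
Completion: T1=21  T2=23  T3=24  T4=26  T5=18  T6=20
Waiting times: T1=16, T2=17, T3=19, T4=20, T5=16, T6=18
Average waiting = (16+17+19+20+16+18) / 6 = 106/6 = 17.67

17.67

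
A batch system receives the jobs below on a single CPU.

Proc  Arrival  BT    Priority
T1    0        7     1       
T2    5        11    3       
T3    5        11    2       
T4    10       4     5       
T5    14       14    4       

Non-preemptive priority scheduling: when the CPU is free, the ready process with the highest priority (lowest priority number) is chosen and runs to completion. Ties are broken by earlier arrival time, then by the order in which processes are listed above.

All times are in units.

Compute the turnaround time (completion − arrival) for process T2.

24

Gantt: | T1 0-7 | T3 7-18 | T2 18-29 | T5 29-43 | T4 43-47 |
Completion: T1=7  T2=29  T3=18  T4=47  T5=43
Turnaround(T2) = completion − arrival = 29 − 5 = 24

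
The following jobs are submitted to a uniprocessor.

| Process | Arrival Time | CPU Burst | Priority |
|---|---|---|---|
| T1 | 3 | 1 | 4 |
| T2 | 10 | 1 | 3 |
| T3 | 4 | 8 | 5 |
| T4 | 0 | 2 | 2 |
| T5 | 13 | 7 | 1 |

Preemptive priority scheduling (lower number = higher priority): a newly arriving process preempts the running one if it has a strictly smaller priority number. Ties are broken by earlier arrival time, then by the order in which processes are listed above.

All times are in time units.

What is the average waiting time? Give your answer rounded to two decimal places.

Schedule: | T4 0-2 | idle 2-3 | T1 3-4 | T3 4-10 | T2 10-11 | T3 11-13 | T5 13-20 |
Completion: T1=4  T2=11  T3=13  T4=2  T5=20
Waiting times: T1=0, T2=0, T3=1, T4=0, T5=0
Average waiting = (0+0+1+0+0) / 5 = 1/5 = 0.20

0.20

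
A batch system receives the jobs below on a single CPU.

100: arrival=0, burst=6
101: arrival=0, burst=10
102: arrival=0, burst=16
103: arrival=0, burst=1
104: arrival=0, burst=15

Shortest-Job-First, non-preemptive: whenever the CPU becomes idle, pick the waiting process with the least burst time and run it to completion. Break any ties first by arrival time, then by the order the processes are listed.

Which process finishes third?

Gantt: | 103 0-1 | 100 1-7 | 101 7-17 | 104 17-32 | 102 32-48 |
Completion: 100=7  101=17  102=48  103=1  104=32
Finish order: 103 → 100 → 101 → 104 → 102

101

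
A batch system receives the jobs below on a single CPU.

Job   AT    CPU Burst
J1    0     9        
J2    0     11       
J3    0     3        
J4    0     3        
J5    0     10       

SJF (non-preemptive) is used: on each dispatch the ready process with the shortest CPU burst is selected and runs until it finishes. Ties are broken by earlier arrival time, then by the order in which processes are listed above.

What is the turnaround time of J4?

Schedule: | J3 0-3 | J4 3-6 | J1 6-15 | J5 15-25 | J2 25-36 |
Completion: J1=15  J2=36  J3=3  J4=6  J5=25
Turnaround (C−A): J1=15  J2=36  J3=3  J4=6  J5=25
Turnaround(J4) = completion − arrival = 6 − 0 = 6

6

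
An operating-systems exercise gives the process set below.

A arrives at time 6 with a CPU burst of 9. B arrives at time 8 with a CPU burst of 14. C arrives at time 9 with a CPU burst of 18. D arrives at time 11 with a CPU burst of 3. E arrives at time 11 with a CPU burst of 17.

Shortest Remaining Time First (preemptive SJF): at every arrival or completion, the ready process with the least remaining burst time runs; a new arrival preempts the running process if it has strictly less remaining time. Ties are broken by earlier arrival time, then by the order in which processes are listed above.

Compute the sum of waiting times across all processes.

74

Schedule: | idle 0-6 | A 6-11 | D 11-14 | A 14-18 | B 18-32 | E 32-49 | C 49-67 |
Completion: A=18  B=32  C=67  D=14  E=49
Turnaround (C−A): A=12  B=24  C=58  D=3  E=38
Waiting = turnaround − burst: A=3, B=10, C=40, D=0, E=21
Total waiting = 3 + 10 + 40 + 0 + 21 = 74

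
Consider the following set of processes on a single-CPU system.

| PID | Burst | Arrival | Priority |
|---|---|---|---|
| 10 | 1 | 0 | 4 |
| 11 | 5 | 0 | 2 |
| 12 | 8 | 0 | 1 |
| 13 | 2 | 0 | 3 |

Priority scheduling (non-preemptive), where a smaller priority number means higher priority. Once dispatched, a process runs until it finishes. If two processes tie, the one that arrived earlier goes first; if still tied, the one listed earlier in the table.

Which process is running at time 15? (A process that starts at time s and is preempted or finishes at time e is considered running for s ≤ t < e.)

10

Gantt: | 12 0-8 | 11 8-13 | 13 13-15 | 10 15-16 |
Completion: 10=16  11=13  12=8  13=15
Turnaround (C−A): 10=16  11=13  12=8  13=15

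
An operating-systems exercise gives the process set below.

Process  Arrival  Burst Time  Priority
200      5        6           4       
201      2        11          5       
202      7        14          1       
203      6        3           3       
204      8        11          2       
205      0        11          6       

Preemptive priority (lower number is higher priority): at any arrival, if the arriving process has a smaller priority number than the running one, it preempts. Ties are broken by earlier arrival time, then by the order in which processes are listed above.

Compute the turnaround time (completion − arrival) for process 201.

Schedule: | 205 0-2 | 201 2-5 | 200 5-6 | 203 6-7 | 202 7-21 | 204 21-32 | 203 32-34 | 200 34-39 | 201 39-47 | 205 47-56 |
Completion: 200=39  201=47  202=21  203=34  204=32  205=56
Turnaround (C−A): 200=34  201=45  202=14  203=28  204=24  205=56
Turnaround(201) = completion − arrival = 47 − 2 = 45

45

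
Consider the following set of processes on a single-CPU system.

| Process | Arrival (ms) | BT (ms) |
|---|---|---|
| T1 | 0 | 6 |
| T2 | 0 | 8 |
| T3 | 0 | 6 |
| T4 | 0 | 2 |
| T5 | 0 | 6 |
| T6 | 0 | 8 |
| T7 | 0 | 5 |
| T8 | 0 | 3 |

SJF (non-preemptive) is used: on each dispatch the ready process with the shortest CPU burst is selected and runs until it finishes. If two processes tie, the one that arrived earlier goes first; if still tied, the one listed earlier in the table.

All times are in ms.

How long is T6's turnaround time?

Schedule: | T4 0-2 | T8 2-5 | T7 5-10 | T1 10-16 | T3 16-22 | T5 22-28 | T2 28-36 | T6 36-44 |
Completion: T1=16  T2=36  T3=22  T4=2  T5=28  T6=44  T7=10  T8=5
Turnaround(T6) = completion − arrival = 44 − 0 = 44

44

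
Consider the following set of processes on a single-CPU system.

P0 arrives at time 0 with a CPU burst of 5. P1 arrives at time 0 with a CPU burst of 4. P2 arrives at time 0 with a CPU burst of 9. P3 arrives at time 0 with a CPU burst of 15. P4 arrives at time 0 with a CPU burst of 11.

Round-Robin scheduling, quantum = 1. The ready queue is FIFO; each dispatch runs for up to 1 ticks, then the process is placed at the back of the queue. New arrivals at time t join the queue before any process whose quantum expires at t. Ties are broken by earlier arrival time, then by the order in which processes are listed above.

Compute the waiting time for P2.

Timeline: | P0 0-1 | P1 1-2 | P2 2-3 | P3 3-4 | P4 4-5 | P0 5-6 | P1 6-7 | P2 7-8 | P3 8-9 | P4 9-10 | P0 10-11 | P1 11-12 | P2 12-13 | P3 13-14 | P4 14-15 | P0 15-16 | P1 16-17 | P2 17-18 | P3 18-19 | P4 19-20 | P0 20-21 | P2 21-22 | P3 22-23 | P4 23-24 | P2 24-25 | P3 25-26 | P4 26-27 | P2 27-28 | P3 28-29 | P4 29-30 | P2 30-31 | P3 31-32 | P4 32-33 | P2 33-34 | P3 34-35 | P4 35-36 | P3 36-37 | P4 37-38 | P3 38-39 | P4 39-40 | P3 40-44 |
Completion: P0=21  P1=17  P2=34  P3=44  P4=40
Turnaround (C−A): P0=21  P1=17  P2=34  P3=44  P4=40
Waiting(P2) = turnaround − burst = 34 − 9 = 25

25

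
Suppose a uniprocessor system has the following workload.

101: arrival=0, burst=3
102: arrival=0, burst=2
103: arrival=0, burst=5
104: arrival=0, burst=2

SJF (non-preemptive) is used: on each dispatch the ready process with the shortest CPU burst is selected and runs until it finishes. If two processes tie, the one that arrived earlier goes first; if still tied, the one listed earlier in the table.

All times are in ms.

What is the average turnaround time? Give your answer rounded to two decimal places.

6.25

Gantt: | 102 0-2 | 104 2-4 | 101 4-7 | 103 7-12 |
Completion: 101=7  102=2  103=12  104=4
Turnaround (C−A): 101=7  102=2  103=12  104=4
Turnaround times: 101=7, 102=2, 103=12, 104=4
Average turnaround = (7+2+12+4) / 4 = 25/4 = 6.25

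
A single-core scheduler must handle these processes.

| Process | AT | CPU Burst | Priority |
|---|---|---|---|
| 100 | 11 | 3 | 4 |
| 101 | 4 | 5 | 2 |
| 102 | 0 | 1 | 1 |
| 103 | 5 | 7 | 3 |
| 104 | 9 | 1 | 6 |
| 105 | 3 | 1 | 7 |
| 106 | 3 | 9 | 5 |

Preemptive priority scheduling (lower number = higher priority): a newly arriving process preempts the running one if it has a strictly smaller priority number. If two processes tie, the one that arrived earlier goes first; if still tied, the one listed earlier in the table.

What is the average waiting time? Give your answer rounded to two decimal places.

9.57

Gantt: | 102 0-1 | idle 1-3 | 106 3-4 | 101 4-9 | 103 9-16 | 100 16-19 | 106 19-27 | 104 27-28 | 105 28-29 |
Completion: 100=19  101=9  102=1  103=16  104=28  105=29  106=27
Turnaround (C−A): 100=8  101=5  102=1  103=11  104=19  105=26  106=24
Waiting times: 100=5, 101=0, 102=0, 103=4, 104=18, 105=25, 106=15
Average waiting = (5+0+0+4+18+25+15) / 7 = 67/7 = 9.57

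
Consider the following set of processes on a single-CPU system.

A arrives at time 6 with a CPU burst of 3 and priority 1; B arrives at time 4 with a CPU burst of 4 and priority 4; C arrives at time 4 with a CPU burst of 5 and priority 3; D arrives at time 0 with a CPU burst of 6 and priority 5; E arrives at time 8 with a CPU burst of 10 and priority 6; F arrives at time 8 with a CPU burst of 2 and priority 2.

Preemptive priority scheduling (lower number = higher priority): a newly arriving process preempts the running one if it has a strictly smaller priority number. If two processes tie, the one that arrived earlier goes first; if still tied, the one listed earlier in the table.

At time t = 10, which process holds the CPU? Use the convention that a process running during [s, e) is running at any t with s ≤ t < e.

Schedule: | D 0-4 | C 4-6 | A 6-9 | F 9-11 | C 11-14 | B 14-18 | D 18-20 | E 20-30 |
Completion: A=9  B=18  C=14  D=20  E=30  F=11
Turnaround (C−A): A=3  B=14  C=10  D=20  E=22  F=3

F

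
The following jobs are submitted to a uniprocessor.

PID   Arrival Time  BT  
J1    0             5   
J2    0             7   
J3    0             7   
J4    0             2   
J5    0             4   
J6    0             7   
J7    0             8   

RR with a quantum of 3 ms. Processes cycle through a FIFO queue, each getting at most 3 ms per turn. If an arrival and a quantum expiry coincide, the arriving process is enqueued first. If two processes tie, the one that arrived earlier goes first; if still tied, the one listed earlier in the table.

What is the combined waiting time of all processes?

173

Gantt: | J1 0-3 | J2 3-6 | J3 6-9 | J4 9-11 | J5 11-14 | J6 14-17 | J7 17-20 | J1 20-22 | J2 22-25 | J3 25-28 | J5 28-29 | J6 29-32 | J7 32-35 | J2 35-36 | J3 36-37 | J6 37-38 | J7 38-40 |
Completion: J1=22  J2=36  J3=37  J4=11  J5=29  J6=38  J7=40
Waiting = turnaround − burst: J1=17, J2=29, J3=30, J4=9, J5=25, J6=31, J7=32
Total waiting = 17 + 29 + 30 + 9 + 25 + 31 + 32 = 173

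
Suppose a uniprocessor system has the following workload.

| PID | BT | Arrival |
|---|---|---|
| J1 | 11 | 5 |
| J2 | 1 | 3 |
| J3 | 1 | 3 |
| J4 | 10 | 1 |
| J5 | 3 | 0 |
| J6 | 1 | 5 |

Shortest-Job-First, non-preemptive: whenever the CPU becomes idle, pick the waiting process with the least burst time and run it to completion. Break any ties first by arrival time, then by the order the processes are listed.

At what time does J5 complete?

3

Timeline: | J5 0-3 | J2 3-4 | J3 4-5 | J6 5-6 | J4 6-16 | J1 16-27 |
Completion: J1=27  J2=4  J3=5  J4=16  J5=3  J6=6
Turnaround (C−A): J1=22  J2=1  J3=2  J4=15  J5=3  J6=1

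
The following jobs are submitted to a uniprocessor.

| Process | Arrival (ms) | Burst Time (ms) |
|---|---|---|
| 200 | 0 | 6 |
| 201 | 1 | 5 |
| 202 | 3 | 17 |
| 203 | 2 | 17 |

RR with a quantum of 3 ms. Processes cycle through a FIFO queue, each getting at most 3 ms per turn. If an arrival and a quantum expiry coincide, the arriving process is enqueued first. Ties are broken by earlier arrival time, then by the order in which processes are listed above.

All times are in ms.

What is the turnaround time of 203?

41

Gantt: | 200 0-3 | 201 3-6 | 203 6-9 | 202 9-12 | 200 12-15 | 201 15-17 | 203 17-20 | 202 20-23 | 203 23-26 | 202 26-29 | 203 29-32 | 202 32-35 | 203 35-38 | 202 38-41 | 203 41-43 | 202 43-45 |
Completion: 200=15  201=17  202=45  203=43
Turnaround (C−A): 200=15  201=16  202=42  203=41
Turnaround(203) = completion − arrival = 43 − 2 = 41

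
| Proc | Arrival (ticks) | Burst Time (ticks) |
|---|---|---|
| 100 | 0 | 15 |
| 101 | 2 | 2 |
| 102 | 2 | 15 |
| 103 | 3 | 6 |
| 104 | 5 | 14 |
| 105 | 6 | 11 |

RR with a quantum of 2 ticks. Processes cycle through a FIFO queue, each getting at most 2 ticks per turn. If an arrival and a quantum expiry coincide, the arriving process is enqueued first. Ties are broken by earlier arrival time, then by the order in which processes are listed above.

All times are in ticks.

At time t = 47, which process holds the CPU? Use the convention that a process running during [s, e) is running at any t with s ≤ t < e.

104

Gantt: | 100 0-2 | 101 2-4 | 102 4-6 | 100 6-8 | 103 8-10 | 104 10-12 | 105 12-14 | 102 14-16 | 100 16-18 | 103 18-20 | 104 20-22 | 105 22-24 | 102 24-26 | 100 26-28 | 103 28-30 | 104 30-32 | 105 32-34 | 102 34-36 | 100 36-38 | 104 38-40 | 105 40-42 | 102 42-44 | 100 44-46 | 104 46-48 | 105 48-50 | 102 50-52 | 100 52-54 | 104 54-56 | 105 56-57 | 102 57-59 | 100 59-60 | 104 60-62 | 102 62-63 |
Completion: 100=60  101=4  102=63  103=30  104=62  105=57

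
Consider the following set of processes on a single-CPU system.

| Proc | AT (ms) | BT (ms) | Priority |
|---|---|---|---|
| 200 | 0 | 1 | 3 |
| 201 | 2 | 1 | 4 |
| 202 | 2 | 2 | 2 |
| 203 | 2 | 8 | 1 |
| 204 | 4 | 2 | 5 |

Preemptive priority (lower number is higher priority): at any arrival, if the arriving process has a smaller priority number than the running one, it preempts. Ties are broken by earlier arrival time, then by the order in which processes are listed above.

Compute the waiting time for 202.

8

Gantt: | 200 0-1 | idle 1-2 | 203 2-10 | 202 10-12 | 201 12-13 | 204 13-15 |
Completion: 200=1  201=13  202=12  203=10  204=15
Turnaround (C−A): 200=1  201=11  202=10  203=8  204=11
Waiting(202) = turnaround − burst = 10 − 2 = 8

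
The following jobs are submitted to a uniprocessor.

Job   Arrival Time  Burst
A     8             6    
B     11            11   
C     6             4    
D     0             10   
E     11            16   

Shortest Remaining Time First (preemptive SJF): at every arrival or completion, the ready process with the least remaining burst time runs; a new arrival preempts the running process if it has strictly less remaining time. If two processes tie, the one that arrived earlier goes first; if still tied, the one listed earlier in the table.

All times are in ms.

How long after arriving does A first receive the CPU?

6

Timeline: | D 0-10 | C 10-14 | A 14-20 | B 20-31 | E 31-47 |
Completion: A=20  B=31  C=14  D=10  E=47
Turnaround (C−A): A=12  B=20  C=8  D=10  E=36
Response(A) = first start − arrival = 14 − 8 = 6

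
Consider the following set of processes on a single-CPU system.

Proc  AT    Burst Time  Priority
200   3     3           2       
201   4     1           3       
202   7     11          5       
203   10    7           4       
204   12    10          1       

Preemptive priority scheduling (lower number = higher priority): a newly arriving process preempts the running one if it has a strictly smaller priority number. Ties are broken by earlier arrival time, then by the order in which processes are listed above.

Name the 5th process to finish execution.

202

Gantt: | idle 0-3 | 200 3-6 | 201 6-7 | 202 7-10 | 203 10-12 | 204 12-22 | 203 22-27 | 202 27-35 |
Completion: 200=6  201=7  202=35  203=27  204=22
Turnaround (C−A): 200=3  201=3  202=28  203=17  204=10
Finish order: 200 → 201 → 204 → 203 → 202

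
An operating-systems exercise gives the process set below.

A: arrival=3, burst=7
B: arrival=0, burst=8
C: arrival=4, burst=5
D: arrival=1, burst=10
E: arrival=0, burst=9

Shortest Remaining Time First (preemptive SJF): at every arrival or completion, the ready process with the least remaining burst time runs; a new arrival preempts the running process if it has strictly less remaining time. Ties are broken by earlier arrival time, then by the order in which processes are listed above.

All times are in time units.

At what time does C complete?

Gantt: | B 0-8 | C 8-13 | A 13-20 | E 20-29 | D 29-39 |
Completion: A=20  B=8  C=13  D=39  E=29
Turnaround (C−A): A=17  B=8  C=9  D=38  E=29

13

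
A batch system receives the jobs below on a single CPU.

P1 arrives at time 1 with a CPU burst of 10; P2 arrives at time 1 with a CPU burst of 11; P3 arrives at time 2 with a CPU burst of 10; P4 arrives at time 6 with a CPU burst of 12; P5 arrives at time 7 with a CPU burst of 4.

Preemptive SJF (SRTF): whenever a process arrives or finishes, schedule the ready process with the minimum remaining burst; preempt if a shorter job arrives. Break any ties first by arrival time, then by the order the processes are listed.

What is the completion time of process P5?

Timeline: | idle 0-1 | P1 1-11 | P5 11-15 | P3 15-25 | P2 25-36 | P4 36-48 |
Completion: P1=11  P2=36  P3=25  P4=48  P5=15
Turnaround (C−A): P1=10  P2=35  P3=23  P4=42  P5=8

15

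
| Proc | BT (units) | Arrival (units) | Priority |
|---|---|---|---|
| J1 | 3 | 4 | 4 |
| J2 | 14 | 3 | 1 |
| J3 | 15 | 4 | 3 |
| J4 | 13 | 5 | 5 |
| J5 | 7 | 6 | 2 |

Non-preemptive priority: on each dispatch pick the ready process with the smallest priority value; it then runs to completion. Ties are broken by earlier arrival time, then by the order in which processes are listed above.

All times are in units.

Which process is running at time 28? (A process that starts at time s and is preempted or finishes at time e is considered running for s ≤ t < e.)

J3

Gantt: | idle 0-3 | J2 3-17 | J5 17-24 | J3 24-39 | J1 39-42 | J4 42-55 |
Completion: J1=42  J2=17  J3=39  J4=55  J5=24
Turnaround (C−A): J1=38  J2=14  J3=35  J4=50  J5=18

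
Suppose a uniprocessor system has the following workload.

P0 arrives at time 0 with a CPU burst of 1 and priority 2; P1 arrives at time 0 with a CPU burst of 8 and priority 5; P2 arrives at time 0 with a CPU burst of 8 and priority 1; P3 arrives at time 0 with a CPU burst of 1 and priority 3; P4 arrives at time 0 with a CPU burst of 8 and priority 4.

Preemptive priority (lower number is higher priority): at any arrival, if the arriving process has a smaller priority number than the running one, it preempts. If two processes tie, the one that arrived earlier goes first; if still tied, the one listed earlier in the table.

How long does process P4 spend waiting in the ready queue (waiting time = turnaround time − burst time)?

Schedule: | P2 0-8 | P0 8-9 | P3 9-10 | P4 10-18 | P1 18-26 |
Completion: P0=9  P1=26  P2=8  P3=10  P4=18
Turnaround (C−A): P0=9  P1=26  P2=8  P3=10  P4=18
Waiting(P4) = turnaround − burst = 18 − 8 = 10

10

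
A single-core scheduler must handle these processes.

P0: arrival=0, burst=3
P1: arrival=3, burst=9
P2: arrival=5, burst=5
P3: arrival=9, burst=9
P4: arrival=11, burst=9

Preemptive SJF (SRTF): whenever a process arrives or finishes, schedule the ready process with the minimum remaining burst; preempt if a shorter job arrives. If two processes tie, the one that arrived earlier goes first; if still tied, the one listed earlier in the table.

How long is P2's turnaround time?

5

Gantt: | P0 0-3 | P1 3-5 | P2 5-10 | P1 10-17 | P3 17-26 | P4 26-35 |
Completion: P0=3  P1=17  P2=10  P3=26  P4=35
Turnaround (C−A): P0=3  P1=14  P2=5  P3=17  P4=24
Turnaround(P2) = completion − arrival = 10 − 5 = 5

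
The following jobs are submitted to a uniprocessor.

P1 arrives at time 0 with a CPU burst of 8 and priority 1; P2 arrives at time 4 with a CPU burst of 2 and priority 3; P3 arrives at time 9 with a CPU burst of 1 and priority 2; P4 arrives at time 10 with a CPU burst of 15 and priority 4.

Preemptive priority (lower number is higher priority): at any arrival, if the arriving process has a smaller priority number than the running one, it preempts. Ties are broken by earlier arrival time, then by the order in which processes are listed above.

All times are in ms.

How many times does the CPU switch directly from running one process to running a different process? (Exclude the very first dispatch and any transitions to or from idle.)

Schedule: | P1 0-8 | P2 8-9 | P3 9-10 | P2 10-11 | P4 11-26 |
Completion: P1=8  P2=11  P3=10  P4=26
Turnaround (C−A): P1=8  P2=7  P3=1  P4=16

4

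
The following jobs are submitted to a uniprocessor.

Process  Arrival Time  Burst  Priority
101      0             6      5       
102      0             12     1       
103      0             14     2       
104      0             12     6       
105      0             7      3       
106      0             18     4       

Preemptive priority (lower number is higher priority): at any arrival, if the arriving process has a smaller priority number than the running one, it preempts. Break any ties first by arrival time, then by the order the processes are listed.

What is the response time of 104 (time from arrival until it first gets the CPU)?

57

Gantt: | 102 0-12 | 103 12-26 | 105 26-33 | 106 33-51 | 101 51-57 | 104 57-69 |
Completion: 101=57  102=12  103=26  104=69  105=33  106=51
Response(104) = first start − arrival = 57 − 0 = 57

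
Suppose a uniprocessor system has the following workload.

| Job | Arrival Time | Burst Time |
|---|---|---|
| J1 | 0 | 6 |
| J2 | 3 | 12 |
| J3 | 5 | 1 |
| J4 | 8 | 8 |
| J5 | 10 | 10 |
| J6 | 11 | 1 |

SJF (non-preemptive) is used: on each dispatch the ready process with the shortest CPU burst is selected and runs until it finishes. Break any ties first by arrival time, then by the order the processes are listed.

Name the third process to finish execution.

Gantt: | J1 0-6 | J3 6-7 | J2 7-19 | J6 19-20 | J4 20-28 | J5 28-38 |
Completion: J1=6  J2=19  J3=7  J4=28  J5=38  J6=20
Turnaround (C−A): J1=6  J2=16  J3=2  J4=20  J5=28  J6=9
Finish order: J1 → J3 → J2 → J6 → J4 → J5

J2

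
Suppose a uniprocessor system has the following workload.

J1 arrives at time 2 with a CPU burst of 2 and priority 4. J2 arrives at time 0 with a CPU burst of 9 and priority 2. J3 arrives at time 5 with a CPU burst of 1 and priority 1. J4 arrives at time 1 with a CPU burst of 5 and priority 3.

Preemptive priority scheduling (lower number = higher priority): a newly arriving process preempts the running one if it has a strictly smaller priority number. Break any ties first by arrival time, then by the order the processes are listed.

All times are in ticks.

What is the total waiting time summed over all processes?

Schedule: | J2 0-5 | J3 5-6 | J2 6-10 | J4 10-15 | J1 15-17 |
Completion: J1=17  J2=10  J3=6  J4=15
Turnaround (C−A): J1=15  J2=10  J3=1  J4=14
Waiting = turnaround − burst: J1=13, J2=1, J3=0, J4=9
Total waiting = 13 + 1 + 0 + 9 = 23

23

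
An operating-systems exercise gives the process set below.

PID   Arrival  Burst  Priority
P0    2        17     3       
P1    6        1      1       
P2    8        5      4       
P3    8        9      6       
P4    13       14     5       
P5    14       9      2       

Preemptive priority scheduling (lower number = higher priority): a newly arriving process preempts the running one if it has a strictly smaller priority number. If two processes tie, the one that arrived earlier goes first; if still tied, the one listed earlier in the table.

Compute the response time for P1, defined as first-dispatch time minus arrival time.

Schedule: | idle 0-2 | P0 2-6 | P1 6-7 | P0 7-14 | P5 14-23 | P0 23-29 | P2 29-34 | P4 34-48 | P3 48-57 |
Completion: P0=29  P1=7  P2=34  P3=57  P4=48  P5=23
Response(P1) = first start − arrival = 6 − 6 = 0

0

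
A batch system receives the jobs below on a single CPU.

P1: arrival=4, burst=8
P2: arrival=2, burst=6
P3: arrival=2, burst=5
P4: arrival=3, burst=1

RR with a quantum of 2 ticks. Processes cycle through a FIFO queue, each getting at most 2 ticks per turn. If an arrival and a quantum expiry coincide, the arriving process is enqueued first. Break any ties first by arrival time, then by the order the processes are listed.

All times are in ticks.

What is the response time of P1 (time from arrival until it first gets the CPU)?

Timeline: | idle 0-2 | P2 2-4 | P3 4-6 | P4 6-7 | P1 7-9 | P2 9-11 | P3 11-13 | P1 13-15 | P2 15-17 | P3 17-18 | P1 18-22 |
Completion: P1=22  P2=17  P3=18  P4=7
Turnaround (C−A): P1=18  P2=15  P3=16  P4=4
Response(P1) = first start − arrival = 7 − 4 = 3

3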